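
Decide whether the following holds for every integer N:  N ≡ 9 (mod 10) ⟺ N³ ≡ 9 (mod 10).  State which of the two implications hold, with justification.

Both directions hold; the statement is true.

Forward direction. Suppose N ≡ 9 (mod 10). Write N = 10j + 9. Then (10j + 9)³ = 1000j³ + 2700j² + 2430j + 729 = 10(100j³ + 270j² + 243j + 72) + 9, so N³ ≡ 9 (mod 10).

Converse. For the converse, argue contrapositively. If N ≢ 9 (mod 10), then N is congruent to one of 0, 1, 2, 3, 4, 5, 6, 7, 8 modulo 10, and these give N³ ≡ 0, 1, 8, 7, 4, 5, 6, 3, 2 respectively — never 9.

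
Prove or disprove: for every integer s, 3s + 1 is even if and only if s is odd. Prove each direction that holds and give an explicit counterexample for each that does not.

Both implications hold.

Forward direction. Suppose 3s + 1 is even. Since 3 is odd, 3s and s have the same parity, so 3s + 1 ≡ s + 1 (mod 2). As 1 is odd, 3s + 1 is even exactly when s is odd. Thus s is odd.

Converse. Suppose s is odd; write s = 2j + 1. Then 3s + 1 = 3·(2j + 1) + 1 = 2·3j + 4, which is even.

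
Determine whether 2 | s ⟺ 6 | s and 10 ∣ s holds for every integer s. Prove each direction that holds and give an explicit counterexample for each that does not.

The forward direction fails; the converse holds.

Forward direction. This fails: take s = 2. Certainly 2 ∣ 2, but 6 ∤ 2.

Converse. Suppose 6 ∣ s and 10 ∣ s. Any common multiple of 6 and 10 is a multiple of their lcm; here lcm(6, 10) = 6·10/gcd(6, 10) = 60/2 = 30, so 30 ∣ s. Since 2 ∣ 30, it follows that 2 ∣ s.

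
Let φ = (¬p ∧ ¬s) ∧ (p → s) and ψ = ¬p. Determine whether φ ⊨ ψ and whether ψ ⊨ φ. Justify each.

Converse. This fails. Under s = T, p = F, the left side is false but the right side is true.

Forward direction. Assume the antecedent. If s is true, the antecedent cannot hold. If s is false, the antecedent forces (s = F, p = F), and ¬p holds there. Either way ¬p holds.

The forward direction holds; the converse fails.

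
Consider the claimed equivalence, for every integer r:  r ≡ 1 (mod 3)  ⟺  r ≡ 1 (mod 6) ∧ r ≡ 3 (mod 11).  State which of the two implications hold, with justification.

Not equivalent: only (⇐) holds.

(⟸) If r ≡ 1 (mod 6) and r ≡ 3 (mod 11), then by the Chinese remainder theorem r ≡ 25 (mod 66). Since 25 ≡ 1 (mod 3) and 3 ∣ 66, we get r ≡ 1 (mod 3).

(⟹) This fails: r = 1 gives 1 ≡ 1 (mod 3) but 1 ≡ 1 (mod 11), so the conjunction on the right does not hold.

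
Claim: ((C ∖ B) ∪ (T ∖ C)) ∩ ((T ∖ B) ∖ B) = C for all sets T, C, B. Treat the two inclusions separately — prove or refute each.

(⟹) This inclusion fails. Take T = {1}, C = ∅, B = ∅; then 1 ∈ ((C ∖ B) ∪ (T ∖ C)) ∩ ((T ∖ B) ∖ B) but 1 ∉ C.

(⟸) This inclusion fails. Take T = ∅, C = {1}, B = ∅; then 1 ∈ C but 1 ∉ ((C ∖ B) ∪ (T ∖ C)) ∩ ((T ∖ B) ∖ B).

(⊆) fails and (⊇) fails.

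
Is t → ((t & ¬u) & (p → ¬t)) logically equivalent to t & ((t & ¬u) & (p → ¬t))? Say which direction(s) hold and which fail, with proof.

Not equivalent: only (⇐) holds.

(→) This fails. Under t = F, u = F, p = F, the left side is true but the right side is false.

(←) Assume the antecedent. If t is true, the antecedent forces (t = T, u = F, p = F), and t → ((t & ¬u) & (p → ¬t)) holds there. If t is false, the antecedent cannot hold. Either way t → ((t & ¬u) & (p → ¬t)) holds.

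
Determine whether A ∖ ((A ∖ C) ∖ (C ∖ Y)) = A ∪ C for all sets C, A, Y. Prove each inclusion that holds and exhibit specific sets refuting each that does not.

(⟹) Let x ∈ A ∖ ((A ∖ C) ∖ (C ∖ Y)). Then either x ∈ C ∩ A and x ∉ Y; or x ∈ C ∩ A ∩ Y. In each case x ∈ A ∪ C, so A ∖ ((A ∖ C) ∖ (C ∖ Y)) ⊆ A ∪ C.

(⟸) This inclusion fails. Take C = {1}, A = ∅, Y = ∅; then 1 ∈ A ∪ C but 1 ∉ A ∖ ((A ∖ C) ∖ (C ∖ Y)).

Only the forward inclusion holds.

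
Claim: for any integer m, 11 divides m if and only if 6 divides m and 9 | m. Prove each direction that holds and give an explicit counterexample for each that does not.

Neither direction holds.

(→) This fails: take m = 11. Certainly 11 ∣ 11, but 6 ∤ 11.

(←) This fails: take m = 18. Both 6 ∣ 18 and 9 ∣ 18, yet 18 is not a multiple of 11 (since 18 = 1·11 + 7), so 11 ∤ 18.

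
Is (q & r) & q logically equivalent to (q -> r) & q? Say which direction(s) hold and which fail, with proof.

Both directions hold.

[⇒] Assume the antecedent. If r is true, the antecedent forces (r = T, q = T), and (q -> r) & q holds there. If r is false, the antecedent cannot hold. Either way (q -> r) & q holds.

[⇐] Assume the antecedent. If r is true, the antecedent forces (r = T, q = T), and (q & r) & q holds there. If r is false, the antecedent cannot hold. Either way (q & r) & q holds.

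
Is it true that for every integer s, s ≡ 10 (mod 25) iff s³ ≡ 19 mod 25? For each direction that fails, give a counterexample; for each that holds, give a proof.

Neither implication holds.

(⟹) This fails: take s = 10. Then 10 ≡ 10 (mod 25), but 10³ = 1000 ≡ 0 (mod 25), not 19.

(⟸) This fails: take s = 14. Then 14³ = 2744 ≡ 19 (mod 25), yet 14 ≡ 14 (mod 25), not 10.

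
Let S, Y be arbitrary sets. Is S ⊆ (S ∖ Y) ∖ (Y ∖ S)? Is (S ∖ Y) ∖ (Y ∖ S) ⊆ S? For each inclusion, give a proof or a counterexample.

(⊆) fails; (⊇) holds.

(⟸) Let x ∈ (S ∖ Y) ∖ (Y ∖ S). Then x ∈ S and x ∉ Y, from which x ∈ S.

(⟹) This inclusion fails. Take S = {1}, Y = {1}; then 1 ∈ S but 1 ∉ (S ∖ Y) ∖ (Y ∖ S).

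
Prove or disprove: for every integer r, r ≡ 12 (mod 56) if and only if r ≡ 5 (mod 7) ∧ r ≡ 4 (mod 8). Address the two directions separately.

(→) Suppose r ≡ 12 (mod 56); write r = 56j + 12. Since 7 ∣ 56, reducing mod 7 gives r ≡ 12 ≡ 5 (mod 7); since 8 ∣ 56, reducing mod 8 gives r ≡ 12 ≡ 4 (mod 8).

(←) Conversely, if r ≡ 5 (mod 7) and r ≡ 4 (mod 8), then by the Chinese remainder theorem r ≡ 12 (mod 56). This is exactly r ≡ 12 (mod 56).

The biconditional holds.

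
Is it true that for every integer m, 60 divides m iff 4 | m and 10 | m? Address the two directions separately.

[⇒] If 60 ∣ m, write m = 60q. Since 60 = 15·4, m = 4·(15q), so 4 ∣ m; and since 60 = 6·10, m = 10·(6q), so 10 ∣ m.

[⇐] This fails: take m = 20. Both 4 ∣ 20 and 10 ∣ 20, yet 20 is not a multiple of 60 (since 20 = 0·60 + 20), so 60 ∤ 20.

The forward direction holds; the converse fails.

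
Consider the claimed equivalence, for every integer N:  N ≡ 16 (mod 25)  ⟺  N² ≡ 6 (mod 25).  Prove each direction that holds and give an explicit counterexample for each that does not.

Converse. This fails: take N = 9. Then 9² = 81 ≡ 6 (mod 25), yet 9 ≡ 9 (mod 25), not 16.

Forward direction. Suppose N ≡ 16 (mod 25). Write N = 25j + 16. Then (25j + 16)² = 625j² + 800j + 256 = 25(25j² + 32j + 10) + 6, so N² ≡ 6 (mod 25).

The forward direction holds; the converse fails.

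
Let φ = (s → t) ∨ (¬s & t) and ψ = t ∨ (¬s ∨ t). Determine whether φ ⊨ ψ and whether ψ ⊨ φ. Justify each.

Both directions hold.

(→) Assume the antecedent. If t is true, t ∨ (¬s ∨ t) reduces to true regardless of the other variables. If t is false, the antecedent forces (t = F, s = F), and t ∨ (¬s ∨ t) holds there. Either way t ∨ (¬s ∨ t) holds.

(←) Assume the antecedent. If t is true, (s → t) ∨ (¬s & t) reduces to true regardless of the other variables. If t is false, the antecedent forces (t = F, s = F), and (s → t) ∨ (¬s & t) holds there. Either way (s → t) ∨ (¬s & t) holds.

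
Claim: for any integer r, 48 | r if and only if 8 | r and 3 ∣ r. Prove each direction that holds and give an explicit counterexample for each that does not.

The forward direction holds; the converse fails.

(⟸) This fails: take r = 24. Both 8 ∣ 24 and 3 ∣ 24, yet 24 is not a multiple of 48 (since 24 = 0·48 + 24), so 48 ∤ 24.

(⟹) If 48 ∣ r, write r = 48q. Since 48 = 6·8, r = 8·(6q), so 8 ∣ r; and since 48 = 16·3, r = 3·(16q), so 3 ∣ r.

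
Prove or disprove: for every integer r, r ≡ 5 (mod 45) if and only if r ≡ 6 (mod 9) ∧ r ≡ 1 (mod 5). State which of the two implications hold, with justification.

(→) This fails: r = 5 gives 5 ≡ 5 (mod 45) but 5 ≡ 5 (mod 9), so the conjunction on the right does not hold.

(←) This fails: r = 6 satisfies both congruences on the right (6 ≡ 6 mod 9 and 6 ≡ 1 mod 5) yet 6 ≡ 6 (mod 45), not 5.

(⇒) fails and (⇐) fails.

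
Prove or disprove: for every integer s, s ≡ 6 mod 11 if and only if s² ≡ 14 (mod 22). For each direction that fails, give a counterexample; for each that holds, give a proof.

(⇒) fails and (⇐) fails.

Forward direction. This fails: take s = 17. Then 17 ≡ 6 (mod 11), but 17² = 289 ≡ 3 (mod 22), not 14.

Converse. This fails: take s = 16. Then 16² = 256 ≡ 14 (mod 22), yet 16 ≡ 5 (mod 11), not 6.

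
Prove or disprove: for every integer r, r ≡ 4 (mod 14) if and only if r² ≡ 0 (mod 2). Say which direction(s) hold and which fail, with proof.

Not equivalent: only (⇒) holds.

(⟹) Suppose r ≡ 4 (mod 14). Then r² ≡ 4² = 16 (mod 14), and since 2 ∣ 14, also r² ≡ 0 (mod 2).

(⟸) This fails: take r = 0. Then 0² = 0 ≡ 0 (mod 2), yet 0 ≡ 0 (mod 14), not 4.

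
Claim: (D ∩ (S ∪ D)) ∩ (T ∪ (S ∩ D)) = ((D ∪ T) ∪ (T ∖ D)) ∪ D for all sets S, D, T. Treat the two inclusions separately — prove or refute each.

Only the forward inclusion holds.

(⟹) Let x ∈ (D ∩ (S ∪ D)) ∩ (T ∪ (S ∩ D)). Then either x ∈ S ∩ D and x ∉ T; or x ∈ D ∩ T and x ∉ S; or x ∈ S ∩ D ∩ T. In each case x ∈ ((D ∪ T) ∪ (T ∖ D)) ∪ D, so (D ∩ (S ∪ D)) ∩ (T ∪ (S ∩ D)) ⊆ ((D ∪ T) ∪ (T ∖ D)) ∪ D.

(⟸) This inclusion fails. Take S = ∅, D = {1}, T = ∅; then 1 ∈ ((D ∪ T) ∪ (T ∖ D)) ∪ D but 1 ∉ (D ∩ (S ∪ D)) ∩ (T ∪ (S ∩ D)).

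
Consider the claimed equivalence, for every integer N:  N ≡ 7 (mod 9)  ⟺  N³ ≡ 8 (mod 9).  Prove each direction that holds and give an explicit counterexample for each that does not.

Neither direction holds.

[⇒] This fails: take N = 7. Then 7 ≡ 7 (mod 9), but 7³ = 343 ≡ 1 (mod 9), not 8.

[⇐] This fails: take N = 2. Then 2³ = 8 ≡ 8 (mod 9), yet 2 ≡ 2 (mod 9), not 7.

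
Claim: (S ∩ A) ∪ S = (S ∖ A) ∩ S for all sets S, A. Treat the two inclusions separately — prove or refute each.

Only the reverse inclusion holds.

Forward inclusion. This inclusion fails. Take S = {1}, A = {1}; then 1 ∈ (S ∩ A) ∪ S but 1 ∉ (S ∖ A) ∩ S.

Reverse inclusion. Let x ∈ (S ∖ A) ∩ S. Then x ∈ S and x ∉ A, from which x ∈ (S ∩ A) ∪ S.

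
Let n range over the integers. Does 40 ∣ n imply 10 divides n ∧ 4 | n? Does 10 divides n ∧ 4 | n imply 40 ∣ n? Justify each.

Converse. This fails: take n = 20. Both 10 ∣ 20 and 4 ∣ 20, yet 20 is not a multiple of 40 (since 20 = 0·40 + 20), so 40 ∤ 20.

Forward direction. If 40 ∣ n, write n = 40q. Since 40 = 4·10, n = 10·(4q), so 10 ∣ n; and since 40 = 10·4, n = 4·(10q), so 4 ∣ n.

Only the forward direction holds.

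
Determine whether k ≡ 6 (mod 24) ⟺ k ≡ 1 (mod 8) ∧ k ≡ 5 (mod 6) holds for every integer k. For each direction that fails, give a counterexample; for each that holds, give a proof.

Forward direction. This fails: k = 6 gives 6 ≡ 6 (mod 24) but 6 ≡ 6 (mod 8), so the conjunction on the right does not hold.

Converse. This fails: k = 17 satisfies both congruences on the right (17 ≡ 1 mod 8 and 17 ≡ 5 mod 6) yet 17 ≡ 17 (mod 24), not 6.

Both directions fail.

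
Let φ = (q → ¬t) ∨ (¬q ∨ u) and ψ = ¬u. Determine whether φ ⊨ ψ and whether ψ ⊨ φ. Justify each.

(⇒) fails and (⇐) fails.

Forward direction. This fails. Under u = T, q = F, t = F, the left side is true but the right side is false.

Converse. This fails. Under u = F, q = T, t = T, the left side is false but the right side is true.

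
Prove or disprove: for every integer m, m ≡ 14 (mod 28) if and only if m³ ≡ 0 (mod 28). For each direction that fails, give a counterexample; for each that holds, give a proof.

The forward direction holds; the converse fails.

[⇐] This fails: take m = 0. Then 0³ = 0 ≡ 0 (mod 28), yet 0 ≡ 0 (mod 28), not 14.

[⇒] Suppose m ≡ 14 (mod 28). Write m = 28j + 14. Then (28j + 14)³ = 21952j³ + 32928j² + 16464j + 2744 = 28(784j³ + 1176j² + 588j + 98) + 0, so m³ ≡ 0 (mod 28).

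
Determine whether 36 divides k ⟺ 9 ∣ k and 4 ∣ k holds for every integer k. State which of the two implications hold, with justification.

Both implications hold.

(←) Suppose 9 ∣ k and 4 ∣ k. Any common multiple of 9 and 4 is a multiple of their lcm; here gcd(9, 4) = 1, so lcm(9, 4) = 9·4 = 36, so 36 ∣ k.

(→) If 36 ∣ k, write k = 36q. Since 36 = 4·9, k = 9·(4q), so 9 ∣ k; and since 36 = 9·4, k = 4·(9q), so 4 ∣ k.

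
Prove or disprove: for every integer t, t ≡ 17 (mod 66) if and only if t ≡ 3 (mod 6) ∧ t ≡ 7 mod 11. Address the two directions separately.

(→) This fails: t = 17 gives 17 ≡ 17 (mod 66) but 17 ≡ 5 (mod 6), so the conjunction on the right does not hold.

(←) This fails: t = 51 satisfies both congruences on the right (51 ≡ 3 mod 6 and 51 ≡ 7 mod 11) yet 51 ≡ 51 (mod 66), not 17.

Both directions fail.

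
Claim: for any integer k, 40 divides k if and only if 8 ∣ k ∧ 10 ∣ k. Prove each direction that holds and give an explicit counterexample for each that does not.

Both directions hold.

(⟹) If 40 ∣ k, write k = 40q. Since 40 = 5·8, k = 8·(5q), so 8 ∣ k; and since 40 = 4·10, k = 10·(4q), so 10 ∣ k.

(⟸) Suppose 8 ∣ k and 10 ∣ k. Any common multiple of 8 and 10 is a multiple of their lcm; here lcm(8, 10) = 8·10/gcd(8, 10) = 80/2 = 40, so 40 ∣ k.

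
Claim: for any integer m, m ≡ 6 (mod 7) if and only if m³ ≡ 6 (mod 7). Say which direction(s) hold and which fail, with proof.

(⇒) holds; (⇐) fails.

(⇒) Suppose m ≡ 6 (mod 7). Write m = 7j + 6. Then (7j + 6)³ = 343j³ + 882j² + 756j + 216 = 7(49j³ + 126j² + 108j + 30) + 6, so m³ ≡ 6 (mod 7).

(⇐) This fails: take m = 3. Then 3³ = 27 ≡ 6 (mod 7), yet 3 ≡ 3 (mod 7), not 6.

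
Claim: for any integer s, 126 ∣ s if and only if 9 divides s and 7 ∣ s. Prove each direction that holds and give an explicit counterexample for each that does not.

Only the forward direction holds.

Forward direction. If 126 ∣ s, write s = 126q. Since 126 = 14·9, s = 9·(14q), so 9 ∣ s; and since 126 = 18·7, s = 7·(18q), so 7 ∣ s.

Converse. This fails: take s = 63. Both 9 ∣ 63 and 7 ∣ 63, yet 63 is not a multiple of 126 (since 63 = 0·126 + 63), so 126 ∤ 63.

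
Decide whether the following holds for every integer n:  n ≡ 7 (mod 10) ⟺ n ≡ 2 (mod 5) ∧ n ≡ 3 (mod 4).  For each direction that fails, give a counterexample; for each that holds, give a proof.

(⇒) fails; (⇐) holds.

(←) If n ≡ 2 (mod 5) and n ≡ 3 (mod 4), then by the Chinese remainder theorem n ≡ 7 (mod 20). Since 7 ≡ 7 (mod 10) and 10 ∣ 20, we get n ≡ 7 (mod 10).

(→) This fails: n = 17 gives 17 ≡ 7 (mod 10) but 17 ≡ 1 (mod 4), so the conjunction on the right does not hold.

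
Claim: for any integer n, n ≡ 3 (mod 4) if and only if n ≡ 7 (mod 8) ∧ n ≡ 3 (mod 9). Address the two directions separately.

(→) This fails: n = 3 gives 3 ≡ 3 (mod 4) but 3 ≡ 3 (mod 8), so the conjunction on the right does not hold.

(←) Conversely, if n ≡ 7 (mod 8) and n ≡ 3 (mod 9), then by the Chinese remainder theorem n ≡ 39 (mod 72). Since 39 ≡ 3 (mod 4) and 4 ∣ 72, we get n ≡ 3 (mod 4).

Not equivalent: only (⇐) holds.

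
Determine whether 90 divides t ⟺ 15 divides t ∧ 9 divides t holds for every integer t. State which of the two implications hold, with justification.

(⇒) holds; (⇐) fails.

(⇐) This fails: take t = 45. Both 15 ∣ 45 and 9 ∣ 45, yet 45 is not a multiple of 90 (since 45 = 0·90 + 45), so 90 ∤ 45.

(⇒) If 90 ∣ t, write t = 90q. Since 90 = 6·15, t = 15·(6q), so 15 ∣ t; and since 90 = 10·9, t = 9·(10q), so 9 ∣ t.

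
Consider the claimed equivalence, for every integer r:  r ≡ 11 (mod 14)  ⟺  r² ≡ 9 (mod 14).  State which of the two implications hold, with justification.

The forward direction holds; the converse fails.

Forward direction. Suppose r ≡ 11 (mod 14). Write r = 14j + 11. Then (14j + 11)² = 196j² + 308j + 121 = 14(14j² + 22j + 8) + 9, so r² ≡ 9 (mod 14).

Converse. This fails: take r = 3. Then 3² = 9 ≡ 9 (mod 14), yet 3 ≡ 3 (mod 14), not 11.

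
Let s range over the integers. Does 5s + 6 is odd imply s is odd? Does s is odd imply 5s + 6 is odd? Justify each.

Both implications hold.

(→) Suppose 5s + 6 is odd. Since 5 is odd, 5s and s have the same parity, so 5s + 6 ≡ s + 6 (mod 2). As 6 is even, 5s + 6 is odd exactly when s is odd. Thus s is odd.

(←) Conversely, suppose s is odd; write s = 2j + 1. Then 5s + 6 = 5·(2j + 1) + 6 = 2·5j + 11, which is odd.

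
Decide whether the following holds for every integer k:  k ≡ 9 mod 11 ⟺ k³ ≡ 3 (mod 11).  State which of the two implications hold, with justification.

(⇒) Suppose k ≡ 9 mod 11. Write k = 11j + 9. Then (11j + 9)³ = 1331j³ + 3267j² + 2673j + 729 = 11(121j³ + 297j² + 243j + 66) + 3, so k³ ≡ 3 (mod 11).

(⇐) Conversely, suppose k³ ≡ 3 (mod 11). The only residue r in {0, …, 10} with r³ ≡ 3 (mod 11) is r = 9, so k ≡ 9 (mod 11).

Both directions hold; the statement is true.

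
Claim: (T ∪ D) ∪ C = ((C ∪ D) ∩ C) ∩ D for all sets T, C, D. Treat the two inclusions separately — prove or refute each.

The sets are not equal: only the reverse inclusion holds.

(⟹) This inclusion fails. Take T = {1}, C = ∅, D = ∅; then 1 ∈ (T ∪ D) ∪ C but 1 ∉ ((C ∪ D) ∩ C) ∩ D.

(⟸) Let x ∈ ((C ∪ D) ∩ C) ∩ D. Then either x ∈ C ∩ D and x ∉ T; or x ∈ T ∩ C ∩ D. In each case x ∈ (T ∪ D) ∪ C, so ((C ∪ D) ∩ C) ∩ D ⊆ (T ∪ D) ∪ C.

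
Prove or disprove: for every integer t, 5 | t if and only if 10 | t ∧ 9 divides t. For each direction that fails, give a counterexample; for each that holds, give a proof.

Only the converse holds.

Forward direction. This fails: take t = 5. Certainly 5 ∣ 5, but 10 ∤ 5.

Converse. Suppose 10 ∣ t and 9 ∣ t. Any common multiple of 10 and 9 is a multiple of their lcm; here gcd(10, 9) = 1, so lcm(10, 9) = 10·9 = 90, so 90 ∣ t. Since 5 ∣ 90, it follows that 5 ∣ t.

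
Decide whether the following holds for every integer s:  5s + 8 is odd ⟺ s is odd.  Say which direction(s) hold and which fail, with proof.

Forward direction. Suppose 5s + 8 is odd. Since 5 is odd, 5s and s have the same parity, so 5s + 8 ≡ s + 8 (mod 2). As 8 is even, 5s + 8 is odd exactly when s is odd. Thus s is odd.

Converse. Suppose s is odd; write s = 2j + 1. Then 5s + 8 = 5·(2j + 1) + 8 = 2·5j + 13, which is odd.

Both directions hold.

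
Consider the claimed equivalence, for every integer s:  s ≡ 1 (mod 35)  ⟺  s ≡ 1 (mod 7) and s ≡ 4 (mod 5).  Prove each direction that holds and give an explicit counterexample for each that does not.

Neither direction holds.

[⇒] This fails: s = 1 gives 1 ≡ 1 (mod 35) but 1 ≡ 1 (mod 5), so the conjunction on the right does not hold.

[⇐] This fails: s = 29 satisfies both congruences on the right (29 ≡ 1 mod 7 and 29 ≡ 4 mod 5) yet 29 ≡ 29 (mod 35), not 1.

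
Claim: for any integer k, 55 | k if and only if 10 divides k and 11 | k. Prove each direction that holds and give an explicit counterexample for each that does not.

(→) This fails: take k = 55. Certainly 55 ∣ 55, but 10 ∤ 55.

(←) Suppose 10 ∣ k and 11 ∣ k. Any common multiple of 10 and 11 is a multiple of their lcm; here gcd(10, 11) = 1, so lcm(10, 11) = 10·11 = 110, so 110 ∣ k. Since 55 ∣ 110, it follows that 55 ∣ k.

Not equivalent: only (⇐) holds.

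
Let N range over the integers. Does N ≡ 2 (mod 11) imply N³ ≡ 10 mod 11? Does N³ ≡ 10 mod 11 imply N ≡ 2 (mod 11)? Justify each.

(⇒) This fails: take N = 2. Then 2 ≡ 2 (mod 11), but 2³ = 8 ≡ 8 (mod 11), not 10.

(⇐) This fails: take N = 10. Then 10³ = 1000 ≡ 10 (mod 11), yet 10 ≡ 10 (mod 11), not 2.

(⇒) fails and (⇐) fails.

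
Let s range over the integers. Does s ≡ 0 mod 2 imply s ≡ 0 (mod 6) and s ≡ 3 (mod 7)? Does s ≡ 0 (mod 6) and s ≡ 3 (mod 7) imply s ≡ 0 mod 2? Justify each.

(⇒) This fails: s = 0 gives 0 ≡ 0 (mod 2) but 0 ≡ 0 (mod 7), so the conjunction on the right does not hold.

(⇐) Conversely, if s ≡ 0 (mod 6) and s ≡ 3 (mod 7), then by the Chinese remainder theorem s ≡ 24 (mod 42). Since 24 ≡ 0 (mod 2) and 2 ∣ 42, we get s ≡ 0 (mod 2).

The forward direction fails; the converse holds.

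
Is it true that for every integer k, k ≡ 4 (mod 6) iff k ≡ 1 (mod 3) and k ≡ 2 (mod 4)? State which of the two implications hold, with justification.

The forward direction fails; the converse holds.

Converse. If k ≡ 1 (mod 3) and k ≡ 2 (mod 4), then by the Chinese remainder theorem k ≡ 10 (mod 12). Since 10 ≡ 4 (mod 6) and 6 ∣ 12, we get k ≡ 4 (mod 6).

Forward direction. This fails: k = 4 gives 4 ≡ 4 (mod 6) but 4 ≡ 0 (mod 4), so the conjunction on the right does not hold.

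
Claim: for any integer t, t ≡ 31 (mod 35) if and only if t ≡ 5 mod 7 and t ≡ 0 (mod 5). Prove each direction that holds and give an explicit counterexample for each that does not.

(⇒) fails and (⇐) fails.

Forward direction. This fails: t = 31 gives 31 ≡ 31 (mod 35) but 31 ≡ 3 (mod 7), so the conjunction on the right does not hold.

Converse. This fails: t = 5 satisfies both congruences on the right (5 ≡ 5 mod 7 and 5 ≡ 0 mod 5) yet 5 ≡ 5 (mod 35), not 31.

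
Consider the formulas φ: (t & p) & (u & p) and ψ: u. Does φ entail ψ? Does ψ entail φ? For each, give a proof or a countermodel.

(⇒) holds; (⇐) fails.

(⇒) Assume the antecedent. If t is true, the antecedent forces (t = T, u = T, p = T), and u holds there. If t is false, the antecedent cannot hold. Either way u holds.

(⇐) This fails. Under t = F, u = T, p = F, the left side is false but the right side is true.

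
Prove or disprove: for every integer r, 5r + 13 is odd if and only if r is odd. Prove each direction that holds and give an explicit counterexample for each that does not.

(→) This fails: r = 4 gives 5r + 13 = 33, which is odd, but 4 is even, not odd.

(←) This also fails: r = 5 is odd, but 5r + 13 = 38 is even, not odd.

Neither implication holds.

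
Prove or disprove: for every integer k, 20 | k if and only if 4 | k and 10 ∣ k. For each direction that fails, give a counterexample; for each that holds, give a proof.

Both implications hold.

Forward direction. If 20 ∣ k, write k = 20q. Since 20 = 5·4, k = 4·(5q), so 4 ∣ k; and since 20 = 2·10, k = 10·(2q), so 10 ∣ k.

Converse. Suppose 4 ∣ k and 10 ∣ k. Any common multiple of 4 and 10 is a multiple of their lcm; here lcm(4, 10) = 4·10/gcd(4, 10) = 40/2 = 20, so 20 ∣ k.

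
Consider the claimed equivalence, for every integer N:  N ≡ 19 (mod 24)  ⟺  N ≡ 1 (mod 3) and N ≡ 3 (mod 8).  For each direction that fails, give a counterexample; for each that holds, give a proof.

(⇒) Suppose N ≡ 19 (mod 24); write N = 24j + 19. Since 3 ∣ 24, reducing mod 3 gives N ≡ 19 ≡ 1 (mod 3); since 8 ∣ 24, reducing mod 8 gives N ≡ 19 ≡ 3 (mod 8).

(⇐) Conversely, if N ≡ 1 (mod 3) and N ≡ 3 (mod 8), then by the Chinese remainder theorem N ≡ 19 (mod 24). This is exactly N ≡ 19 (mod 24).

Both directions hold; the statement is true.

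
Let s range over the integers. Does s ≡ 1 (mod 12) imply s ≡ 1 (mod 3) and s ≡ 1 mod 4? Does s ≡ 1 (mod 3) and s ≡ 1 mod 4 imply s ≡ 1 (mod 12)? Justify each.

The biconditional holds.

(⇒) Suppose s ≡ 1 (mod 12); write s = 12j + 1. Since 3 ∣ 12, reducing mod 3 gives s ≡ 1 (mod 3); since 4 ∣ 12, reducing mod 4 gives s ≡ 1 (mod 4).

(⇐) Conversely, if s ≡ 1 (mod 3) and s ≡ 1 (mod 4), then by the Chinese remainder theorem s ≡ 1 (mod 12). This is exactly s ≡ 1 (mod 12).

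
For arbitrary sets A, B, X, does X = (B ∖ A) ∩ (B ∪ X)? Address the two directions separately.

(⟹) This inclusion fails. Take A = ∅, B = ∅, X = {1}; then 1 ∈ X but 1 ∉ (B ∖ A) ∩ (B ∪ X).

(⟸) This inclusion fails. Take A = ∅, B = {1}, X = ∅; then 1 ∈ (B ∖ A) ∩ (B ∪ X) but 1 ∉ X.

Neither inclusion holds.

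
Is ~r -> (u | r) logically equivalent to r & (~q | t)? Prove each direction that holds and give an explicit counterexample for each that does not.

[⇐] Assume the antecedent. If r is true, ~r -> (u | r) reduces to true regardless of the other variables. If r is false, the antecedent cannot hold. Either way ~r -> (u | r) holds.

[⇒] This fails. Under t = F, u = T, r = F, q = F, the left side is true but the right side is false.

Not equivalent: only (⇐) holds.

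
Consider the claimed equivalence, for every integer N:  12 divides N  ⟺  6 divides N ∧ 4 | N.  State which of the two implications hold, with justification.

Forward direction. If 12 ∣ N, write N = 12q. Since 12 = 2·6, N = 6·(2q), so 6 ∣ N; and since 12 = 3·4, N = 4·(3q), so 4 ∣ N.

Converse. Suppose 6 ∣ N and 4 ∣ N. Any common multiple of 6 and 4 is a multiple of their lcm; here lcm(6, 4) = 6·4/gcd(6, 4) = 24/2 = 12, so 12 ∣ N.

Equivalent; both directions hold.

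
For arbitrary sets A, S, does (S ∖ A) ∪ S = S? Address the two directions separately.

Forward inclusion. Let x ∈ (S ∖ A) ∪ S. Then either x ∈ S and x ∉ A; or x ∈ A ∩ S. In each case x ∈ S, so (S ∖ A) ∪ S ⊆ S.

Reverse inclusion. Let x ∈ S. Then either x ∈ S and x ∉ A; or x ∈ A ∩ S. In each case x ∈ (S ∖ A) ∪ S, so S ⊆ (S ∖ A) ∪ S.

Both inclusions hold; the sets are equal.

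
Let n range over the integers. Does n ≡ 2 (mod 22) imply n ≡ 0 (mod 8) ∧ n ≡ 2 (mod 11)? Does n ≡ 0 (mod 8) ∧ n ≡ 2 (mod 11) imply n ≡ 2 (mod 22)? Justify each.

Only the converse holds.

(⇐) If n ≡ 0 (mod 8) and n ≡ 2 (mod 11), then by the Chinese remainder theorem n ≡ 24 (mod 88). Since 24 ≡ 2 (mod 22) and 22 ∣ 88, we get n ≡ 2 (mod 22).

(⇒) This fails: n = 2 gives 2 ≡ 2 (mod 22) but 2 ≡ 2 (mod 8), so the conjunction on the right does not hold.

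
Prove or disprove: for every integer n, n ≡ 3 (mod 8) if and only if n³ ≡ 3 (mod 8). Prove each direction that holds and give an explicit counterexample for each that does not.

The biconditional holds.

Forward direction. Suppose n ≡ 3 (mod 8). Write n = 8j + 3. Then (8j + 3)³ = 512j³ + 576j² + 216j + 27 = 8(64j³ + 72j² + 27j + 3) + 3, so n³ ≡ 3 (mod 8).

Converse. Suppose n³ ≡ 3 (mod 8). The only residue r in {0, …, 7} with r³ ≡ 3 (mod 8) is r = 3, so n ≡ 3 (mod 8).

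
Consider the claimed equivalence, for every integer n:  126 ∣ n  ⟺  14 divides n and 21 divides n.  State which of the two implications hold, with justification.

Only the forward implication holds.

Forward direction. If 126 ∣ n, write n = 126q. Since 126 = 9·14, n = 14·(9q), so 14 ∣ n; and since 126 = 6·21, n = 21·(6q), so 21 ∣ n.

Converse. This fails: take n = 42. Both 14 ∣ 42 and 21 ∣ 42, yet 42 is not a multiple of 126 (since 42 = 0·126 + 42), so 126 ∤ 42.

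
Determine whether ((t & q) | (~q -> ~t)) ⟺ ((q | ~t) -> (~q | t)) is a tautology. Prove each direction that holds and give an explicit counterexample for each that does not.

(⇒) This fails. Under q = T, t = F, the left side is true but the right side is false.

(⇐) This fails. Under q = F, t = T, the left side is false but the right side is true.

Both directions fail.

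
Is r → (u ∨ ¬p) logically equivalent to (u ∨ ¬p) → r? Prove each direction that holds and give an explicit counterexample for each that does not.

[⇒] This fails. Under u = F, r = F, p = F, the left side is true but the right side is false.

[⇐] This fails. Under u = F, r = T, p = T, the left side is false but the right side is true.

Both directions fail.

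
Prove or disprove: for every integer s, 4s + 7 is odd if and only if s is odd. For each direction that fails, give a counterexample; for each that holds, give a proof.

(⇒) This fails: take s = 6. Then 4s + 7 = 31, which is odd, yet s = 6 is even, not odd.

(⇐) Suppose s is odd. Since 4 is even, 4s is even for every s, so 4s + 7 has the same parity as 7, which is odd. Hence 4s + 7 is odd.

Not equivalent: only (⇐) holds.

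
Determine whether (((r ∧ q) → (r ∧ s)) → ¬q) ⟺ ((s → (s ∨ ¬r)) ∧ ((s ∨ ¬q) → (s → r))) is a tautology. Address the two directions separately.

(⟹) This fails. Under q = F, s = T, r = F, the left side is true but the right side is false.

(⟸) This fails. Under q = T, s = F, r = F, the left side is false but the right side is true.

(⇒) fails and (⇐) fails.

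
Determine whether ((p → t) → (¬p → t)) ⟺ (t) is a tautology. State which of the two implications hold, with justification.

Forward direction. This fails. Under t = F, p = T, the left side is true but the right side is false.

Converse. Assume the antecedent. If t is true, (p → t) → (¬p → t) reduces to true regardless of the other variables. If t is false, the antecedent cannot hold. Either way (p → t) → (¬p → t) holds.

Not equivalent: only (⇐) holds.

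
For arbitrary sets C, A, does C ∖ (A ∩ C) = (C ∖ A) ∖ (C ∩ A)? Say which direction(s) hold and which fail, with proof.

Forward inclusion. Let x ∈ C ∖ (A ∩ C). Then x ∈ C and x ∉ A, from which x ∈ (C ∖ A) ∖ (C ∩ A).

Reverse inclusion. Let x ∈ (C ∖ A) ∖ (C ∩ A). Then x ∈ C and x ∉ A, from which x ∈ C ∖ (A ∩ C).

The two sets are equal.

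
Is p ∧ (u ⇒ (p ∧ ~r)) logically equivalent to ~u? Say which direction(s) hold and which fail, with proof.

(⇒) fails and (⇐) fails.

(⟹) This fails. Under u = T, p = T, r = F, the left side is true but the right side is false.

(⟸) This fails. Under u = F, p = F, r = F, the left side is false but the right side is true.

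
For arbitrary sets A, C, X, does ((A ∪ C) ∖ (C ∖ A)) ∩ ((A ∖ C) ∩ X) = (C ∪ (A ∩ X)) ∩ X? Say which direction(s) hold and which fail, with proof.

Forward inclusion. Let x ∈ ((A ∪ C) ∖ (C ∖ A)) ∩ ((A ∖ C) ∩ X). Then x ∈ A ∩ X and x ∉ C, from which x ∈ (C ∪ (A ∩ X)) ∩ X.

Reverse inclusion. This inclusion fails. Take A = ∅, C = {1}, X = {1}; then 1 ∈ (C ∪ (A ∩ X)) ∩ X but 1 ∉ ((A ∪ C) ∖ (C ∖ A)) ∩ ((A ∖ C) ∩ X).

Only the forward inclusion holds.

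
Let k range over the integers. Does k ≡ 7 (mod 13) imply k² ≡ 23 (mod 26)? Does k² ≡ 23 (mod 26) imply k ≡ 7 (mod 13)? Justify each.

Neither implication holds.

(⇒) This fails: take k = 20. Then 20 ≡ 7 (mod 13), but 20² = 400 ≡ 10 (mod 26), not 23.

(⇐) This fails: take k = 19. Then 19² = 361 ≡ 23 (mod 26), yet 19 ≡ 6 (mod 13), not 7.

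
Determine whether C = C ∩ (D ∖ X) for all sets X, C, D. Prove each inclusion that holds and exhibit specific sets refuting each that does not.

The sets are not equal: only the reverse inclusion holds.

(⊆) This inclusion fails. Take X = ∅, C = {1}, D = ∅; then 1 ∈ C but 1 ∉ C ∩ (D ∖ X).

(⊇) Let x ∈ C ∩ (D ∖ X). Then x ∈ C ∩ D and x ∉ X, from which x ∈ C.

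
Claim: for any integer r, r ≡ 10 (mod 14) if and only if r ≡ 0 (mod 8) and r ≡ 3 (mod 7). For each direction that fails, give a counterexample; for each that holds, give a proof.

Only the converse holds.

(→) This fails: r = 10 gives 10 ≡ 10 (mod 14) but 10 ≡ 2 (mod 8), so the conjunction on the right does not hold.

(←) Conversely, if r ≡ 0 (mod 8) and r ≡ 3 (mod 7), then by the Chinese remainder theorem r ≡ 24 (mod 56). Since 24 ≡ 10 (mod 14) and 14 ∣ 56, we get r ≡ 10 (mod 14).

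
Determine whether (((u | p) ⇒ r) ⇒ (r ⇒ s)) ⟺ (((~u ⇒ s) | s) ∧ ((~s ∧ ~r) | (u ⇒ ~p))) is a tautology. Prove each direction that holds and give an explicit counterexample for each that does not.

Both directions fail.

[⇒] This fails. Under u = F, r = F, s = F, p = F, the left side is true but the right side is false.

[⇐] This fails. Under u = T, r = T, s = F, p = F, the left side is false but the right side is true.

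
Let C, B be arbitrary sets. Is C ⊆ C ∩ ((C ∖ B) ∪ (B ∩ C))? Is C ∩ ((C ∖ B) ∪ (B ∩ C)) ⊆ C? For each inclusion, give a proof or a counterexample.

Both inclusions hold.

Forward inclusion. Let x ∈ C. Then either x ∈ C and x ∉ B; or x ∈ C ∩ B. In each case x ∈ C ∩ ((C ∖ B) ∪ (B ∩ C)), so C ⊆ C ∩ ((C ∖ B) ∪ (B ∩ C)).

Reverse inclusion. Let x ∈ C ∩ ((C ∖ B) ∪ (B ∩ C)). Then either x ∈ C and x ∉ B; or x ∈ C ∩ B. In each case x ∈ C, so C ∩ ((C ∖ B) ∪ (B ∩ C)) ⊆ C.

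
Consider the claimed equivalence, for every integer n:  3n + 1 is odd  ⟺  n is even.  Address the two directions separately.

Converse. Suppose n is even; write n = 2j. Then 3n + 1 = 3·(2j) + 1 = 2·3j + 1, which is odd.

Forward direction. Suppose 3n + 1 is odd. Since 3 is odd, 3n and n have the same parity, so 3n + 1 ≡ n + 1 (mod 2). As 1 is odd, 3n + 1 is odd exactly when n is even. Thus n is even.

Both directions hold.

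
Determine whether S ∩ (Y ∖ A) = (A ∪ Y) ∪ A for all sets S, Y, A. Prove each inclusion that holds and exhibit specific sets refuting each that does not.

(⊆) holds; (⊇) fails.

(⟹) Let x ∈ S ∩ (Y ∖ A). Then x ∈ S ∩ Y and x ∉ A, from which x ∈ (A ∪ Y) ∪ A.

(⟸) This inclusion fails. Take S = ∅, Y = {1}, A = ∅; then 1 ∈ (A ∪ Y) ∪ A but 1 ∉ S ∩ (Y ∖ A).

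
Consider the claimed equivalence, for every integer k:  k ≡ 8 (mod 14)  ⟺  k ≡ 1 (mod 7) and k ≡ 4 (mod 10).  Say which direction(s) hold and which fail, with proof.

(⟹) This fails: k = 36 gives 36 ≡ 8 (mod 14) but 36 ≡ 6 (mod 10), so the conjunction on the right does not hold.

(⟸) Conversely, if k ≡ 1 (mod 7) and k ≡ 4 (mod 10), then by the Chinese remainder theorem k ≡ 64 (mod 70). Since 64 ≡ 8 (mod 14) and 14 ∣ 70, we get k ≡ 8 (mod 14).

(⇒) fails; (⇐) holds.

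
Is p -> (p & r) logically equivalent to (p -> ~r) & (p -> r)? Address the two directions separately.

(→) This fails. Under r = T, p = T, the left side is true but the right side is false.

(←) Assume the antecedent. If r is true, p -> (p & r) reduces to true regardless of the other variables. If r is false, the antecedent forces (r = F, p = F), and p -> (p & r) holds there. Either way p -> (p & r) holds.

Not equivalent: only (⇐) holds.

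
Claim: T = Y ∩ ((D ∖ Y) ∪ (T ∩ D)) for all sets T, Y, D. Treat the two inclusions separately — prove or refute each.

Forward inclusion. This inclusion fails. Take T = {1}, Y = ∅, D = ∅; then 1 ∈ T but 1 ∉ Y ∩ ((D ∖ Y) ∪ (T ∩ D)).

Reverse inclusion. Let x ∈ Y ∩ ((D ∖ Y) ∪ (T ∩ D)). Then x ∈ T ∩ Y ∩ D, from which x ∈ T.

(⊆) fails; (⊇) holds.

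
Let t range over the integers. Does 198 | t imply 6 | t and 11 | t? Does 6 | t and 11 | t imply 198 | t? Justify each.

The forward direction holds; the converse fails.

[⇒] If 198 ∣ t, write t = 198q. Since 198 = 33·6, t = 6·(33q), so 6 ∣ t; and since 198 = 18·11, t = 11·(18q), so 11 ∣ t.

[⇐] This fails: take t = 66. Both 6 ∣ 66 and 11 ∣ 66, yet 66 is not a multiple of 198 (since 66 = 0·198 + 66), so 198 ∤ 66.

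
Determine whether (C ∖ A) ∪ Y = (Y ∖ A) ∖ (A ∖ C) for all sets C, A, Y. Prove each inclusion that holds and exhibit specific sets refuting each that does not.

The sets are not equal: only the reverse inclusion holds.

Forward inclusion. This inclusion fails. Take C = {1}, A = ∅, Y = ∅; then 1 ∈ (C ∖ A) ∪ Y but 1 ∉ (Y ∖ A) ∖ (A ∖ C).

Reverse inclusion. Let x ∈ (Y ∖ A) ∖ (A ∖ C). Then either x ∈ Y and x ∉ C, A; or x ∈ C ∩ Y and x ∉ A. In each case x ∈ (C ∖ A) ∪ Y, so (Y ∖ A) ∖ (A ∖ C) ⊆ (C ∖ A) ∪ Y.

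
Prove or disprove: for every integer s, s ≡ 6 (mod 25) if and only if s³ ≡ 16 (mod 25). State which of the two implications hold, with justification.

(⇐) Suppose s³ ≡ 16 (mod 25). The only residue r in {0, …, 24} with r³ ≡ 16 (mod 25) is r = 6, so s ≡ 6 (mod 25).

(⇒) Suppose s ≡ 6 (mod 25). Write s = 25j + 6. Then (25j + 6)³ = 15625j³ + 11250j² + 2700j + 216 = 25(625j³ + 450j² + 108j + 8) + 16, so s³ ≡ 16 (mod 25).

Both directions hold.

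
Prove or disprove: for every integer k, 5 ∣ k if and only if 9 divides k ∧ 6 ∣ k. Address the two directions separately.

Forward direction. This fails: take k = 5. Certainly 5 ∣ 5, but 9 ∤ 5.

Converse. This fails: take k = 18. Both 9 ∣ 18 and 6 ∣ 18, yet 18 is not a multiple of 5 (since 18 = 3·5 + 3), so 5 ∤ 18.

Neither implication holds.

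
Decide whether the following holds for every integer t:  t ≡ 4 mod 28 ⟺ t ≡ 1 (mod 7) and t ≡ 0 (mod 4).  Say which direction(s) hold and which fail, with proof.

Neither direction holds.

[⇒] This fails: t = 4 gives 4 ≡ 4 (mod 28) but 4 ≡ 4 (mod 7), so the conjunction on the right does not hold.

[⇐] This fails: t = 8 satisfies both congruences on the right (8 ≡ 1 mod 7 and 8 ≡ 0 mod 4) yet 8 ≡ 8 (mod 28), not 4.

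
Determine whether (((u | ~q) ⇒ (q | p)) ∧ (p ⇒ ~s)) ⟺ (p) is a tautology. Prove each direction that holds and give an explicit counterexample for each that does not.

(⇒) This fails. Under p = F, q = T, s = F, u = F, the left side is true but the right side is false.

(⇐) This fails. Under p = T, q = F, s = T, u = F, the left side is false but the right side is true.

Neither implication holds.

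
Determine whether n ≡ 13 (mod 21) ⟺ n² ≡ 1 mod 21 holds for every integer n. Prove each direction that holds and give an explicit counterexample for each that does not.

(⟹) Suppose n ≡ 13 (mod 21). Write n = 21j + 13. Then (21j + 13)² = 441j² + 546j + 169 = 21(21j² + 26j + 8) + 1, so n² ≡ 1 (mod 21).

(⟸) This fails: take n = 1. Then 1² = 1 ≡ 1 (mod 21), yet 1 ≡ 1 (mod 21), not 13.

Only the forward implication holds.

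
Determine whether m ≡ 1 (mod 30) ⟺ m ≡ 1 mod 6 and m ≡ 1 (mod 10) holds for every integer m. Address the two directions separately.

The biconditional holds.

(⟹) Suppose m ≡ 1 (mod 30); write m = 30j + 1. Since 6 ∣ 30, reducing mod 6 gives m ≡ 1 (mod 6); since 10 ∣ 30, reducing mod 10 gives m ≡ 1 (mod 10).

(⟸) Conversely, if m ≡ 1 (mod 6) and m ≡ 1 (mod 10), then by the Chinese remainder theorem m ≡ 1 (mod 30). This is exactly m ≡ 1 (mod 30).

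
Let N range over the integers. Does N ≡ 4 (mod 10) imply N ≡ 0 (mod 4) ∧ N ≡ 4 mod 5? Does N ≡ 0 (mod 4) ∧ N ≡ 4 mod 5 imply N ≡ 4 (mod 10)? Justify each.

(⟹) This fails: N = 14 gives 14 ≡ 4 (mod 10) but 14 ≡ 2 (mod 4), so the conjunction on the right does not hold.

(⟸) Conversely, if N ≡ 0 (mod 4) and N ≡ 4 (mod 5), then by the Chinese remainder theorem N ≡ 4 (mod 20). Since 4 ≡ 4 (mod 10) and 10 ∣ 20, we get N ≡ 4 (mod 10).

The forward direction fails; the converse holds.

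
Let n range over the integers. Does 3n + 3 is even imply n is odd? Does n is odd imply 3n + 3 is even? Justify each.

The biconditional holds.

[⇒] Suppose 3n + 3 is even. Since 3 is odd, 3n and n have the same parity, so 3n + 3 ≡ n + 3 (mod 2). As 3 is odd, 3n + 3 is even exactly when n is odd. Thus n is odd.

[⇐] Conversely, suppose n is odd; write n = 2j + 1. Then 3n + 3 = 3·(2j + 1) + 3 = 2·3j + 6, which is even.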